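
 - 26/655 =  - 26/655 = - 0.04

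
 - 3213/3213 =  - 1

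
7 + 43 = 50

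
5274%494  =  334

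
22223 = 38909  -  16686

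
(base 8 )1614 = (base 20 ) 258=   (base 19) 29F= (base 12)638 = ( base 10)908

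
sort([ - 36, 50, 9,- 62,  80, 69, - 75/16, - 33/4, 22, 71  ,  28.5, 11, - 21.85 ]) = [ - 62,  -  36, - 21.85, - 33/4, - 75/16,  9,11, 22,28.5,50,69 , 71, 80] 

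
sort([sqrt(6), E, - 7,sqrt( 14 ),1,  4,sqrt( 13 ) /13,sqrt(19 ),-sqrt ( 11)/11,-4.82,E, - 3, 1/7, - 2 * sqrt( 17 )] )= [ - 2* sqrt( 17 ),-7,-4.82 , - 3, -sqrt(11 ) /11,1/7,sqrt(13)/13 , 1, sqrt(6 ), E, E,sqrt(14 ),4,sqrt (19 )]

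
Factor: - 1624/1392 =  - 2^ (-1) * 3^( - 1 )*7^1  =  - 7/6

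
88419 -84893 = 3526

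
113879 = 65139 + 48740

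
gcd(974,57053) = 1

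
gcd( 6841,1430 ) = 1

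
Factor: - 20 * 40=  -  2^5*5^2 = - 800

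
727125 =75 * 9695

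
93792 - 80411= 13381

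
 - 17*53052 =-901884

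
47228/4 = 11807 =11807.00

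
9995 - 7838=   2157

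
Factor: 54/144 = 2^(  -  3 )*3^1 = 3/8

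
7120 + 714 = 7834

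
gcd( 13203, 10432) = 163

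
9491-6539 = 2952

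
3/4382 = 3/4382 = 0.00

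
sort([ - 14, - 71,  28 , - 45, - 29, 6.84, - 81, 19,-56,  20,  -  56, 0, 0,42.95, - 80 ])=[ - 81, - 80 , - 71,  -  56, -56, - 45, - 29,-14,0,  0 , 6.84, 19, 20, 28 , 42.95] 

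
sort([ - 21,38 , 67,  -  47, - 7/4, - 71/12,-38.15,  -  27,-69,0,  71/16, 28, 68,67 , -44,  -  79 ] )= [ - 79, - 69 , - 47, - 44, - 38.15, - 27, - 21, - 71/12, - 7/4, 0,  71/16, 28,38, 67, 67 , 68] 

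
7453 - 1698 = 5755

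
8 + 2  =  10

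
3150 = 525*6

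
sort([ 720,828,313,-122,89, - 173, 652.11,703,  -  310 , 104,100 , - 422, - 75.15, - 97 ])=[ - 422,-310,-173,  -  122, - 97,-75.15 , 89,100,104,313,652.11 , 703,720,828] 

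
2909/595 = 4 + 529/595 = 4.89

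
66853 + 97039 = 163892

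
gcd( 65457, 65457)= 65457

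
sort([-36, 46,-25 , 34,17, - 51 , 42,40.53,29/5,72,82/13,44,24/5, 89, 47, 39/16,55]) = [ - 51, - 36,-25, 39/16,24/5,29/5, 82/13,  17, 34, 40.53, 42, 44, 46, 47,55,72, 89]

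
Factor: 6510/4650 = 5^( - 1)*7^1 = 7/5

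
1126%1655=1126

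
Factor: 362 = 2^1*181^1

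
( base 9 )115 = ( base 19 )50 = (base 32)2v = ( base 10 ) 95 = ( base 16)5f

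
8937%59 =28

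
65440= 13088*5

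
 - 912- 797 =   -  1709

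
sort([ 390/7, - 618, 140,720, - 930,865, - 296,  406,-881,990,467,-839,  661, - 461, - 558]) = [-930, - 881,-839, - 618,-558,  -  461, - 296,390/7,  140 , 406,  467, 661, 720, 865, 990 ]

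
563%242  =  79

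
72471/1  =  72471 = 72471.00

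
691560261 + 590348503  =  1281908764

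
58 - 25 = 33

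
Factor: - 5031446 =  - 2^1*7^1*359389^1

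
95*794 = 75430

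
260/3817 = 260/3817 = 0.07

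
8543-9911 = -1368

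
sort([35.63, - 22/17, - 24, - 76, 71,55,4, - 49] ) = [ - 76 , - 49, - 24,- 22/17,4, 35.63,55, 71] 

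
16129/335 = 16129/335 =48.15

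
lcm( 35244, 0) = 0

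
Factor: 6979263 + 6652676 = 13631939=23^1*592693^1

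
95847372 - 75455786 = 20391586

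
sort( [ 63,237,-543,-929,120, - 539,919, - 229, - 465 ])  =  [  -  929, - 543, -539, - 465,-229, 63,120,237,  919]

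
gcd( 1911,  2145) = 39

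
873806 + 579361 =1453167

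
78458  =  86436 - 7978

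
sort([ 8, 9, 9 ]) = [8, 9,9] 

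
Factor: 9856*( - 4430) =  - 2^8*5^1*7^1*11^1*443^1 = - 43662080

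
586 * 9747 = 5711742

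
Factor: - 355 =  - 5^1*71^1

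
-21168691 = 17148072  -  38316763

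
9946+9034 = 18980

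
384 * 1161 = 445824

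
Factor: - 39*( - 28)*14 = 2^3 * 3^1*7^2*13^1 = 15288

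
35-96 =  - 61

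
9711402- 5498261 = 4213141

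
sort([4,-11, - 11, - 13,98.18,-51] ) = [- 51, - 13, - 11,  -  11, 4,98.18]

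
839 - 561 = 278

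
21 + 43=64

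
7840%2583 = 91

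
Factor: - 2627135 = - 5^1*7^2*10723^1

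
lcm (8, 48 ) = 48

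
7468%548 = 344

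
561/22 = 51/2=25.50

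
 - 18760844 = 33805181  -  52566025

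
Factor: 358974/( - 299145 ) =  - 6/5 = - 2^1*3^1*5^( - 1 ) 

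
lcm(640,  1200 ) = 9600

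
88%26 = 10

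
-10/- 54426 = 5/27213 = 0.00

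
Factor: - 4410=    - 2^1*3^2*5^1*7^2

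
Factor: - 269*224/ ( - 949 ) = 2^5* 7^1*13^( - 1) * 73^( - 1 )* 269^1= 60256/949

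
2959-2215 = 744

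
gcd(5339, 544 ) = 1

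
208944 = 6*34824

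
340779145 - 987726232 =  -  646947087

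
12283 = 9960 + 2323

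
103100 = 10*10310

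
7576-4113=3463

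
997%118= 53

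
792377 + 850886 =1643263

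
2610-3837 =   -  1227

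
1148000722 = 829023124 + 318977598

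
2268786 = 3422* 663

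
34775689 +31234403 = 66010092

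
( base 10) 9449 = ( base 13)43BB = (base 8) 22351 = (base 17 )1fbe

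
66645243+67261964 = 133907207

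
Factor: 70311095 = 5^1*1327^1 * 10597^1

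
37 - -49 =86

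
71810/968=35905/484 = 74.18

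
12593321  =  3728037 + 8865284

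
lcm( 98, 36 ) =1764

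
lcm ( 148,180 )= 6660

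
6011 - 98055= -92044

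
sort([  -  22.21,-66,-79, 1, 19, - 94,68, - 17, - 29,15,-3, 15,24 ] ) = [- 94,  -  79, - 66, - 29, - 22.21,-17, - 3, 1, 15, 15,19,24,68 ]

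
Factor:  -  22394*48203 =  - 1079457982= -2^1*19^1*43^1 *59^1 * 11197^1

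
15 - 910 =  - 895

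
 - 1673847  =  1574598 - 3248445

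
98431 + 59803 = 158234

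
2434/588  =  1217/294 = 4.14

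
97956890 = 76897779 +21059111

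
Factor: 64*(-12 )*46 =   -  2^9 *3^1*23^1 = -35328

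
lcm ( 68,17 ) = 68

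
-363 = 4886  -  5249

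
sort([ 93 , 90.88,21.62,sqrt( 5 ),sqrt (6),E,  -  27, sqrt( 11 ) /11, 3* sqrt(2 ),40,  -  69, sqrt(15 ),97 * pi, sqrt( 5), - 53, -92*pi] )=[-92* pi , - 69, - 53 ,  -  27, sqrt(11 )/11,sqrt( 5),sqrt( 5) , sqrt( 6 ), E,sqrt( 15),  3*sqrt( 2),21.62,40,90.88,93,97*pi]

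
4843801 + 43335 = 4887136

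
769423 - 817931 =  - 48508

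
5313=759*7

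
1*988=988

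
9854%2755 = 1589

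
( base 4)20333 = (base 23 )120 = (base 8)1077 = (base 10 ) 575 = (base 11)483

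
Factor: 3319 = 3319^1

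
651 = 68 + 583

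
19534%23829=19534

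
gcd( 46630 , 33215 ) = 5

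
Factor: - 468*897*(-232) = 97392672 =2^5*3^3*13^2*23^1*29^1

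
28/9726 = 14/4863 = 0.00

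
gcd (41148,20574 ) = 20574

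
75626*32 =2420032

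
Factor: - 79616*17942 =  - 2^9*311^1 * 8971^1 = -1428470272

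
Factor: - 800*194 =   -  155200 = - 2^6*5^2*97^1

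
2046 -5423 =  - 3377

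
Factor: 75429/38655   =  8381/4295 = 5^( - 1 )*17^2*29^1*859^( - 1 )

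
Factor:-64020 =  - 2^2*3^1*5^1*11^1*97^1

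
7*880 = 6160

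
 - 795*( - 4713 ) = 3746835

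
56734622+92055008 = 148789630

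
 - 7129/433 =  - 7129/433 = - 16.46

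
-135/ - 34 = 3 + 33/34= 3.97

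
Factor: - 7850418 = - 2^1*3^1*1308403^1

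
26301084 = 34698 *758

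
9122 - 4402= 4720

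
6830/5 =1366 =1366.00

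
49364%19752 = 9860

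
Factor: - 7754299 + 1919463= - 2^2*7^1*208387^1  =  -5834836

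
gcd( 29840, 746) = 746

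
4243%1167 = 742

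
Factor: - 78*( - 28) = 2184 = 2^3*3^1*7^1*13^1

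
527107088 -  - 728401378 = 1255508466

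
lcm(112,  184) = 2576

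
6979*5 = 34895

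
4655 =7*665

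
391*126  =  49266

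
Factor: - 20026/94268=  -  10013/47134= -2^( - 1 )*17^1*19^1*31^1* 23567^( - 1)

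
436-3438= - 3002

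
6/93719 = 6/93719=0.00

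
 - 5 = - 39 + 34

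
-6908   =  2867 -9775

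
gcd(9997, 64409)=1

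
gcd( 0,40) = 40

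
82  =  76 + 6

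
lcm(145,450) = 13050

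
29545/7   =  4220 + 5/7= 4220.71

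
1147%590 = 557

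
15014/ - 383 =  - 15014/383=- 39.20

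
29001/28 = 1035 + 3/4 = 1035.75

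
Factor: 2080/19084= 2^3*5^1*367^( - 1) = 40/367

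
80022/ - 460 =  -40011/230 = - 173.96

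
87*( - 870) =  - 75690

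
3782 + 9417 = 13199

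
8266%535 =241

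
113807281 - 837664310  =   - 723857029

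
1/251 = 1/251 = 0.00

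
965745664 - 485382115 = 480363549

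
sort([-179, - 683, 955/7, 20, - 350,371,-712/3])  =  [-683, - 350,- 712/3, - 179, 20, 955/7,371]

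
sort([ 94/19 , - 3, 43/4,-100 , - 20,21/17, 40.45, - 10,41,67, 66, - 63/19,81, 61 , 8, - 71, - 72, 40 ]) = [ - 100 , - 72 , - 71, - 20, - 10, - 63/19,-3, 21/17,94/19, 8,43/4, 40,  40.45, 41 , 61, 66,  67,81 ]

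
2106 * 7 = 14742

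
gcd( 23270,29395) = 5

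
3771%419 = 0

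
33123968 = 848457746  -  815333778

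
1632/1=1632 =1632.00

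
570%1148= 570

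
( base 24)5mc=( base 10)3420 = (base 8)6534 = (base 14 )1364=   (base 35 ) 2rp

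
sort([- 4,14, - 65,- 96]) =[ -96,-65,- 4, 14] 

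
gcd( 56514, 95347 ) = 1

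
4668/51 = 1556/17=   91.53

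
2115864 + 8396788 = 10512652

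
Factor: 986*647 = 2^1*17^1*29^1*647^1= 637942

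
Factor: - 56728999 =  - 7487^1*7577^1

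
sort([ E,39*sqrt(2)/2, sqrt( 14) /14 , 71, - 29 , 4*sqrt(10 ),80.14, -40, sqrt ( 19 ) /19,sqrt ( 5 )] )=[-40,-29 , sqrt ( 19)/19,sqrt(14) /14,sqrt ( 5),E, 4*sqrt( 10),39*sqrt(2)/2, 71,80.14 ]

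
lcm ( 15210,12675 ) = 76050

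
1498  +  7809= 9307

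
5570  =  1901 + 3669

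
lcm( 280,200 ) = 1400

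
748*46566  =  34831368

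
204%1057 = 204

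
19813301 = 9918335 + 9894966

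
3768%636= 588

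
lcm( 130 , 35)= 910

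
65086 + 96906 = 161992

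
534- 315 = 219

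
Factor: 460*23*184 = 2^5*5^1*23^3 = 1946720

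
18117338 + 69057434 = 87174772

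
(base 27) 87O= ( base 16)179D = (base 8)13635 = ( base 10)6045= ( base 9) 8256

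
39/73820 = 39/73820 = 0.00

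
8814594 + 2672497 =11487091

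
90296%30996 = 28304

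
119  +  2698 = 2817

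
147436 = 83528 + 63908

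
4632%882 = 222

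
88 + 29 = 117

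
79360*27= 2142720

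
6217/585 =6217/585 = 10.63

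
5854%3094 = 2760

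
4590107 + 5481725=10071832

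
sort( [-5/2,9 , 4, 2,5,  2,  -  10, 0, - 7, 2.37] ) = [ - 10,  -  7,- 5/2, 0, 2,2,2.37, 4, 5,9]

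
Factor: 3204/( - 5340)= - 3/5 = -3^1*5^ ( - 1 ) 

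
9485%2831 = 992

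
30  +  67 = 97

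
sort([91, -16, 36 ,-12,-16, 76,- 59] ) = [ - 59, -16, - 16 , - 12,36,76, 91 ] 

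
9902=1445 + 8457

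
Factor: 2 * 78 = 2^2*3^1*13^1 = 156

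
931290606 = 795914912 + 135375694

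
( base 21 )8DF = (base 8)7350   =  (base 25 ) 62g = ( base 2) 111011101000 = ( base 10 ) 3816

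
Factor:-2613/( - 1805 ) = 3^1*5^( - 1) * 13^1*19^( - 2 )*67^1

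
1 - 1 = 0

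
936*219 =204984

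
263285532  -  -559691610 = 822977142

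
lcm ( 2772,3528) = 38808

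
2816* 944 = 2658304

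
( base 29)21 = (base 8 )73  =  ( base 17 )38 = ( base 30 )1t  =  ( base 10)59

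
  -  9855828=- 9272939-582889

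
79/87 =79/87 = 0.91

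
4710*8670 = 40835700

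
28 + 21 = 49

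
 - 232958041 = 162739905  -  395697946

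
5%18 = 5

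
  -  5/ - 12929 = 5/12929 =0.00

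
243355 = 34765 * 7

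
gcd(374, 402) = 2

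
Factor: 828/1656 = 1/2 = 2^( - 1 )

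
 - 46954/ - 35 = 1341  +  19/35 = 1341.54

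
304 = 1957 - 1653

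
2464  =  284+2180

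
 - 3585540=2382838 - 5968378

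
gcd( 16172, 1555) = 311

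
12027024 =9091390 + 2935634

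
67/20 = 67/20  =  3.35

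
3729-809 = 2920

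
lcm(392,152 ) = 7448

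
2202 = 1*2202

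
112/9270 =56/4635 = 0.01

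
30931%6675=4231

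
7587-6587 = 1000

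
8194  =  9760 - 1566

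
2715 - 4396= -1681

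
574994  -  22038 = 552956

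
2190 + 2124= 4314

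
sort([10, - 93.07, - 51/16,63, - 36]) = [ - 93.07 , - 36,  -  51/16, 10, 63]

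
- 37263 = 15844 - 53107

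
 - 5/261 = - 5/261 = -  0.02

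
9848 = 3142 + 6706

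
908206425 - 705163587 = 203042838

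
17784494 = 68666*259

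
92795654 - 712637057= - 619841403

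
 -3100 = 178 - 3278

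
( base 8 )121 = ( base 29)2N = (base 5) 311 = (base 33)2f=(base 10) 81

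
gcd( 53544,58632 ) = 24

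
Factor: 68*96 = 6528 = 2^7*3^1 *17^1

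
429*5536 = 2374944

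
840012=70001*12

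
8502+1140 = 9642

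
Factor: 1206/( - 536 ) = -9/4 =- 2^(- 2)*3^2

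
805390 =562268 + 243122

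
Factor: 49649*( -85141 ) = -7^1*131^1*379^1*12163^1 = -4227165509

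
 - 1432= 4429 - 5861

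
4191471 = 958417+3233054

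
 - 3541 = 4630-8171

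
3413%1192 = 1029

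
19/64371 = 19/64371 = 0.00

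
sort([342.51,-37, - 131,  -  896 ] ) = [ - 896, - 131, - 37, 342.51 ] 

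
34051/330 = 34051/330 = 103.18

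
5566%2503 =560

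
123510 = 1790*69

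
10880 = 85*128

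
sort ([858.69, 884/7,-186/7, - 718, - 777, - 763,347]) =[  -  777,  -  763, - 718, - 186/7, 884/7,  347,858.69]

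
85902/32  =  2684+7/16 = 2684.44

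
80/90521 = 80/90521 = 0.00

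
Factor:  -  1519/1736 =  - 7/8 = - 2^ (-3) * 7^1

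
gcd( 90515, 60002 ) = 1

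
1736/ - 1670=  -868/835 =- 1.04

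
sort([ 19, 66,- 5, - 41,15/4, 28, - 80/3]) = [ - 41, - 80/3, - 5, 15/4,19,28,66]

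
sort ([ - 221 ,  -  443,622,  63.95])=[  -  443, -221, 63.95, 622 ]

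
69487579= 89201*779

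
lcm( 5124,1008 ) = 61488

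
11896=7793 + 4103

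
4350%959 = 514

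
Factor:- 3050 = - 2^1* 5^2*61^1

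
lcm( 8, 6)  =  24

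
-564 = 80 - 644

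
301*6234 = 1876434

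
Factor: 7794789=3^1*17^1*152839^1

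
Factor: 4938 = 2^1*3^1 * 823^1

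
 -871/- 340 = 871/340 =2.56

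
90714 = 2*45357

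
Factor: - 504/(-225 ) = 2^3*5^(-2)*7^1 = 56/25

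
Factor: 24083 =24083^1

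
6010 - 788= 5222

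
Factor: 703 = 19^1 * 37^1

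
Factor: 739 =739^1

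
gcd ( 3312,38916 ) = 828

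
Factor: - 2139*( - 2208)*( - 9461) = -2^5*3^2*23^2*31^1*9461^1 = - 44683470432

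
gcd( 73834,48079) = 1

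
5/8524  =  5/8524 = 0.00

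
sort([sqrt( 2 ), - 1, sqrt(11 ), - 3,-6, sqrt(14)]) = [-6,-3, - 1, sqrt ( 2 ),sqrt(11), sqrt( 14) ] 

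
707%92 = 63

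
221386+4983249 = 5204635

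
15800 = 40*395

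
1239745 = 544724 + 695021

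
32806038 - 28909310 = 3896728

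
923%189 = 167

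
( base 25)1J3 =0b10001001111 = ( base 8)2117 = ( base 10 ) 1103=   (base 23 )21M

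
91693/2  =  45846 + 1/2 = 45846.50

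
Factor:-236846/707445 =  -2^1 *3^( - 2)*5^( - 1)*79^( - 1)*199^( - 1)*118423^1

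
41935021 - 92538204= - 50603183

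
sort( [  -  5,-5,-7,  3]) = [ - 7,- 5, - 5,3]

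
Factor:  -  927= - 3^2*103^1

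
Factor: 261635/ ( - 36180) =-2^(-2 )*3^( - 3)*11^1*71^1 = - 781/108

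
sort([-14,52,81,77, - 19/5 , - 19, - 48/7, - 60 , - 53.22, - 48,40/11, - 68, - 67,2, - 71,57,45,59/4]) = [ - 71, - 68, - 67, - 60, - 53.22, - 48,-19, - 14,  -  48/7, - 19/5,2, 40/11, 59/4,45,52, 57,77,81]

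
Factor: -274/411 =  - 2^1*3^( - 1)= - 2/3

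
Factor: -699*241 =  - 3^1 * 233^1*241^1 = - 168459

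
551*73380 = 40432380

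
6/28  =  3/14=0.21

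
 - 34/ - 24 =17/12  =  1.42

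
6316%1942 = 490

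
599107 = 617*971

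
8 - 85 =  - 77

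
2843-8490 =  - 5647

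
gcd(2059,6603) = 71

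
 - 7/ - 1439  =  7/1439  =  0.00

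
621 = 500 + 121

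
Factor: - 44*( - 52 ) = 2^4*11^1*13^1 = 2288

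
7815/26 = 300 + 15/26 = 300.58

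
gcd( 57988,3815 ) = 763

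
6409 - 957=5452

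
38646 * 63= 2434698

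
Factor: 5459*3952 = 21573968 = 2^4*13^1*19^1 * 53^1 * 103^1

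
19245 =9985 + 9260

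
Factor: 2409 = 3^1*11^1 *73^1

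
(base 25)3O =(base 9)120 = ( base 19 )54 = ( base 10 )99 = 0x63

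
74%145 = 74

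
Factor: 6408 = 2^3*3^2*89^1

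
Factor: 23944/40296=41/69 = 3^(-1 )*23^ (-1)*41^1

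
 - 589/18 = -33 + 5/18 = -  32.72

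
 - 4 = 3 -7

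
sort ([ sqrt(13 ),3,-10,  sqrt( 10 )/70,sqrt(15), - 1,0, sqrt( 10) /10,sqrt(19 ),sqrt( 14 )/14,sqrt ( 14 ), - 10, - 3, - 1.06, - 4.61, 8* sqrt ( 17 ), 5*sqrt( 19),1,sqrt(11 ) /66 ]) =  [ - 10 , - 10, - 4.61 , - 3, - 1.06, - 1, 0, sqrt(10 )/70,  sqrt(11) /66,sqrt( 14 ) /14 , sqrt (10 )/10, 1, 3,sqrt( 13), sqrt(14), sqrt( 15 ), sqrt(19) , 5 * sqrt(19), 8*sqrt( 17) ] 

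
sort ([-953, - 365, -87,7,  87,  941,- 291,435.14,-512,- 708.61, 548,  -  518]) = [-953, - 708.61, - 518, - 512, - 365,-291,  -  87,  7, 87,435.14, 548, 941]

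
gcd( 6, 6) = 6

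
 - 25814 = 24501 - 50315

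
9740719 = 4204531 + 5536188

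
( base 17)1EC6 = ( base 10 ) 9169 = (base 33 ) 8DS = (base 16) 23d1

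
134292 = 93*1444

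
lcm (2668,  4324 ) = 125396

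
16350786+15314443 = 31665229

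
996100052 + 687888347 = 1683988399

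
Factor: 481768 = 2^3*7^2*1229^1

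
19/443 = 19/443 = 0.04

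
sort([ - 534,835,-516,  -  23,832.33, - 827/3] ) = [-534, - 516, - 827/3, - 23, 832.33,835] 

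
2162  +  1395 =3557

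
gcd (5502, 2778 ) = 6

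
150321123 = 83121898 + 67199225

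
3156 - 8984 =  - 5828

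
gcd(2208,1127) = 23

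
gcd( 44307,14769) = 14769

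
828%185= 88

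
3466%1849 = 1617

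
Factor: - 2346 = - 2^1*3^1*17^1*23^1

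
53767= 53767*1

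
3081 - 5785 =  - 2704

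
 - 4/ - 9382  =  2/4691  =  0.00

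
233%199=34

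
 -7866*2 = - 15732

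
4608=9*512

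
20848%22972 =20848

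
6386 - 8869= - 2483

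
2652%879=15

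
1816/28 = 454/7 = 64.86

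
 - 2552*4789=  - 12221528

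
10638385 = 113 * 94145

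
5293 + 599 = 5892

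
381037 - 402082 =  - 21045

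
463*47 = 21761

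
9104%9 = 5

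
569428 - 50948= 518480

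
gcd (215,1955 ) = 5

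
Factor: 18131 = 18131^1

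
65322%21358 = 1248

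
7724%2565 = 29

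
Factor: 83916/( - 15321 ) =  - 27972/5107 = -2^2*3^3*7^1*37^1*5107^(  -  1)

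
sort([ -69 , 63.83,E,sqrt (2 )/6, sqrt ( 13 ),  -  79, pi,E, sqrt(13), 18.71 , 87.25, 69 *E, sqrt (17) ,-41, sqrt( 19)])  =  [ - 79, - 69,-41,sqrt( 2)/6, E,  E , pi,sqrt( 13), sqrt(13), sqrt( 17 ), sqrt( 19 ), 18.71, 63.83 , 87.25,69*E ] 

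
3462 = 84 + 3378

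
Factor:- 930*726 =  - 675180 = -2^2*3^2* 5^1*11^2*31^1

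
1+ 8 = 9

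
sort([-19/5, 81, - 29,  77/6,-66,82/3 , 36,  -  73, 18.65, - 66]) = [ - 73, - 66,  -  66, - 29,-19/5,77/6, 18.65, 82/3,36,81 ] 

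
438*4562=1998156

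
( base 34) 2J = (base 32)2N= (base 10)87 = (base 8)127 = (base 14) 63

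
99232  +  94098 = 193330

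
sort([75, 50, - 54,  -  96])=[ - 96, - 54, 50,75 ]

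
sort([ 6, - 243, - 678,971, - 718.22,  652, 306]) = [ - 718.22, - 678, - 243,6,  306,  652, 971 ]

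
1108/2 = 554  =  554.00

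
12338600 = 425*29032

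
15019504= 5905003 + 9114501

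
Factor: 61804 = 2^2 * 15451^1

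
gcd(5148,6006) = 858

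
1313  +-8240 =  - 6927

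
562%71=65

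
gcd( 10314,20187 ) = 9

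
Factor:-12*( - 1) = 2^2*3^1=12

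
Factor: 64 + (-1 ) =3^2*7^1 = 63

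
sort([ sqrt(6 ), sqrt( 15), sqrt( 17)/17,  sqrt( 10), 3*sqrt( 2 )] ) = [ sqrt( 17)/17 , sqrt( 6),  sqrt( 10),sqrt( 15 ),3*sqrt( 2)]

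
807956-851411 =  - 43455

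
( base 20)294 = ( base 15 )459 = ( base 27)19C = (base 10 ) 984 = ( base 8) 1730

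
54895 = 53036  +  1859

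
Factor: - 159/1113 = -7^(-1 ) = -1/7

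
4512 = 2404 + 2108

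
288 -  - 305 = 593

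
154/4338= 77/2169 = 0.04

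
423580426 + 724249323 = 1147829749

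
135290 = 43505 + 91785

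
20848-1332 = 19516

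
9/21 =3/7 = 0.43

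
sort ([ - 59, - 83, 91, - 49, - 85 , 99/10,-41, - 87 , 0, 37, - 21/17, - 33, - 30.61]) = [ - 87,-85 ,-83, - 59, - 49,  -  41,-33 ,  -  30.61,-21/17,0,99/10, 37, 91]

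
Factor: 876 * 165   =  2^2* 3^2*5^1 * 11^1*73^1 = 144540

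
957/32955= 319/10985= 0.03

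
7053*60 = 423180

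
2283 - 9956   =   - 7673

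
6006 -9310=- 3304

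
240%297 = 240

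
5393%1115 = 933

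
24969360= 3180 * 7852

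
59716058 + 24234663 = 83950721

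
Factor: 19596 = 2^2*3^1*23^1*71^1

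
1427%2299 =1427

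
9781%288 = 277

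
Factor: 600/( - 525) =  - 8/7 = - 2^3*7^( - 1 )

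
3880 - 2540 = 1340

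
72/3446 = 36/1723 = 0.02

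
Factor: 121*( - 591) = - 3^1*11^2*197^1 = - 71511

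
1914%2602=1914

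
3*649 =1947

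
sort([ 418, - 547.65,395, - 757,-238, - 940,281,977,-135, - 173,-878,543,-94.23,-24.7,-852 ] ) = [  -  940,-878,-852, -757, - 547.65, - 238, - 173, - 135 , - 94.23, - 24.7,281, 395,418,543 , 977 ] 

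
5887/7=841 = 841.00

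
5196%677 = 457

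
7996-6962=1034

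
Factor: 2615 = 5^1*  523^1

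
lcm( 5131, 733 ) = 5131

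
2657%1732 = 925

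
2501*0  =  0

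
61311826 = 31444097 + 29867729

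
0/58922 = 0 =0.00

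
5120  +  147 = 5267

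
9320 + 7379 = 16699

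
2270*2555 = 5799850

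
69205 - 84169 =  - 14964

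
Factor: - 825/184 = -2^( - 3 ) *3^1*5^2* 11^1 * 23^( - 1 )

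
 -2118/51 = -42 + 8/17 =- 41.53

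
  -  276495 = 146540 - 423035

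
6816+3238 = 10054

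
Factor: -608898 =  - 2^1*3^1*101483^1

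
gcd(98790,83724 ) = 6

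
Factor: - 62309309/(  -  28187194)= 2^(  -  1 )*7^ ( - 1 )*6983^1*8923^1*2013371^(-1)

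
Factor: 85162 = 2^1*7^2*11^1*79^1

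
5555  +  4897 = 10452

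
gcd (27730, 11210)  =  590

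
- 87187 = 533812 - 620999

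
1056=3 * 352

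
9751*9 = 87759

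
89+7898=7987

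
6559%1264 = 239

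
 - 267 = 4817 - 5084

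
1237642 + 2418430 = 3656072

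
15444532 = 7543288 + 7901244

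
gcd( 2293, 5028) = 1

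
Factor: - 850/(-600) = 2^( - 2)*3^( - 1)*17^1 = 17/12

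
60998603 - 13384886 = 47613717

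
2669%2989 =2669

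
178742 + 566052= 744794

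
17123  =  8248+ 8875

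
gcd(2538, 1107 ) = 27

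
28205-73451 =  - 45246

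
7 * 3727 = 26089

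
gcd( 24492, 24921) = 39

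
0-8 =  - 8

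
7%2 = 1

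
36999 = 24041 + 12958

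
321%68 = 49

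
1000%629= 371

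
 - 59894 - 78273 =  - 138167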